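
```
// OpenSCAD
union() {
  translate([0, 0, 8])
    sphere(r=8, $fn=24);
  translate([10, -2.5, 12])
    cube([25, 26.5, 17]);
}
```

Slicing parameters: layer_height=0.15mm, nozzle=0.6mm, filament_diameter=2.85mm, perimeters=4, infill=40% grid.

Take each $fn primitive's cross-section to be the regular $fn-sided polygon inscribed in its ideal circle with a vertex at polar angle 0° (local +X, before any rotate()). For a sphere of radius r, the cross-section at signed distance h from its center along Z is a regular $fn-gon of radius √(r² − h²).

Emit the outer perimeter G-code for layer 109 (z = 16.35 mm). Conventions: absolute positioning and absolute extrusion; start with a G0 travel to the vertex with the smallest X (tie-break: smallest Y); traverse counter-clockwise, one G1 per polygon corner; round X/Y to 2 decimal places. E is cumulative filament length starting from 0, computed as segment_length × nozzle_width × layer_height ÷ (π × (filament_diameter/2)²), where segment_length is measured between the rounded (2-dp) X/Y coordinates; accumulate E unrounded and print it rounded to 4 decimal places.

At z = 16.35 mm: the sphere does not reach this height (|z−center|=8.350 > r=8); the 25×26.5 cube at (10, -2.5) contributes its full rectangle; Merging all regions: only the 25×26.5 cube at (10, -2.5) is present, so the union is just that shape — 1 connected region. The outline is a single polygon with 4 vertices. Extrusion per mm of travel: 0.6 × 0.15 / (π × 1.425²) = 0.014108. Accumulating E over each segment gives final E = 1.4531.

G0 X10.00 Y-2.50 Z16.35
G1 X35.00 Y-2.50 E0.3527
G1 X35.00 Y24.00 E0.7266
G1 X10.00 Y24.00 E1.0793
G1 X10.00 Y-2.50 E1.4531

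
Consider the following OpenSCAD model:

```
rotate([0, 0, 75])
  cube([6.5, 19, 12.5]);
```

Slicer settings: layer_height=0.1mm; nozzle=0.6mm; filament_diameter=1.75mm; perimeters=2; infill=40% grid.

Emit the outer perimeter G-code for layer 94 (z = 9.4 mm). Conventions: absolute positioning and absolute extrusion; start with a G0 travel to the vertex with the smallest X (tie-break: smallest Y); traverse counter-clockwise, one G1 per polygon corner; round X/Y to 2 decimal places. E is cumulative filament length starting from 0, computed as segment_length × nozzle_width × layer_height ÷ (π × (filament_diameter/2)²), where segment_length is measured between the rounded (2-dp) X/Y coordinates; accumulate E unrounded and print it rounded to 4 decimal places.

At z = 9.4 mm: the cube (footprint 6.5×19) is included at this height; (whole slice rotated 75° about Z — lengths, areas and connectivity unchanged). The outline is a single polygon with 4 vertices. Extrusion per mm of travel: 0.6 × 0.1 / (π × 0.875²) = 0.024945. Accumulating E over each segment gives final E = 1.2721.

G0 X-18.35 Y4.92 Z9.40
G1 X0.00 Y0.00 E0.4739
G1 X1.68 Y6.28 E0.6361
G1 X-16.67 Y11.20 E1.1100
G1 X-18.35 Y4.92 E1.2721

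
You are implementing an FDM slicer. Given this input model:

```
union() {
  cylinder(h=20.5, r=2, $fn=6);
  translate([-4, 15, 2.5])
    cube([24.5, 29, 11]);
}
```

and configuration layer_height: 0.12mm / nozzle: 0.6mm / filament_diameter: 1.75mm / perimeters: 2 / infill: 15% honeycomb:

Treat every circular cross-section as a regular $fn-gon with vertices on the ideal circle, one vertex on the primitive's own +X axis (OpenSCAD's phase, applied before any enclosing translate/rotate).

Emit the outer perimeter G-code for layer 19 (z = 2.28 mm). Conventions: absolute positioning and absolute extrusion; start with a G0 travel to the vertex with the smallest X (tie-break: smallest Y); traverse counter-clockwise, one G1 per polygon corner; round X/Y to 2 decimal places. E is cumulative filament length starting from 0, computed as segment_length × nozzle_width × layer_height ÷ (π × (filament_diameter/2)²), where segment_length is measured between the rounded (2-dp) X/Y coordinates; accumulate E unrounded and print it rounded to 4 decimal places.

At z = 2.28 mm: the cylinder: section is a regular 6-gon, circumradius r=2; the cube at (-4, 15) does not reach this height (z outside [2.5, 13.5]); Combining (union): only the r=2 cylinder is present, so the union is just that shape — 1 connected region. The outline is a single polygon with 6 vertices. Extrusion per mm of travel: 0.6 × 0.12 / (π × 0.875²) = 0.029934. Accumulating E over each segment gives final E = 0.3590.

G0 X-2.00 Y0.00 Z2.28
G1 X-1.00 Y-1.73 E0.0598
G1 X1.00 Y-1.73 E0.1197
G1 X2.00 Y0.00 E0.1795
G1 X1.00 Y1.73 E0.2393
G1 X-1.00 Y1.73 E0.2992
G1 X-2.00 Y0.00 E0.3590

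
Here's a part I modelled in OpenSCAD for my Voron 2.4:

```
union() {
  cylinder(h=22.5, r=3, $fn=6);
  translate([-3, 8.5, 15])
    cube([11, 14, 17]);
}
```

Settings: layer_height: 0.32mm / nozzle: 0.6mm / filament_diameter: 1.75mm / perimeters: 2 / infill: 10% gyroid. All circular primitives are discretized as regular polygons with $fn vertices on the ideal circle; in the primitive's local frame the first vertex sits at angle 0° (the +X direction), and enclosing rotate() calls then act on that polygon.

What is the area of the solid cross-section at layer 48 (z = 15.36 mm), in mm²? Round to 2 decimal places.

177.38 mm²

At z = 15.36 mm: the r=3 cylinder contributes a regular 6-gon of circumradius 3 (area = (6/2)·3.000²·sin(360°/6) = 23.38 mm²); the cube at (-3, 8.5) (footprint 11×14) is included at this height (area 154.00 mm²); Merging all regions: the 2 present regions are separate (no shared area or edge), so areas and boundary lengths simply add and each stays a separate island — area = 177.38 mm². Overall, the cross-section has 2 separate islands. Net area = 177.38 mm².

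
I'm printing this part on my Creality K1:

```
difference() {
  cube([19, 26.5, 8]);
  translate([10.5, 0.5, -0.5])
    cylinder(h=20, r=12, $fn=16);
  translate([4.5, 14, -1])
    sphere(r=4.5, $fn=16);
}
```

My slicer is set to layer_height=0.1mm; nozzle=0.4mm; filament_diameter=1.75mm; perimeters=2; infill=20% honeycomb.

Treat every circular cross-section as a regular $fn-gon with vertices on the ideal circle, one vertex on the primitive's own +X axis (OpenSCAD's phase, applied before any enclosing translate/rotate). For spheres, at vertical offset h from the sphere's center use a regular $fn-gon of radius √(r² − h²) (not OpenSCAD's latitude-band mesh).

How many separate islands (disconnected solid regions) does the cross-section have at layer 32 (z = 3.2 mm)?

1

At z = 3.2 mm: the 19×26.5 cube contributes its full rectangle; the cylinder at (10.5, 0.5): section is a regular 16-gon, circumradius r=12; the sphere at (4.5, 14): section is a regular 16-gon, circumradius = √(r²−h²) = √(4.5²−4.2²) = 1.616; After the difference (first − rest): starting from the 19×26.5 cube, the r=12 cylinder at (10.5, 0.5) partially overlaps it — only the 205.90 mm² overlap (of its 440.85 mm²) is removed, clipping the outline; the r=4.5 sphere at (4.5, 14) lies wholly inside it (removes its full 7.99 mm² and its 10.09 mm outline becomes a hole wall) — 1 connected region with 1 hole. Overall, the cross-section is one region with 1 hole. Island count = 1.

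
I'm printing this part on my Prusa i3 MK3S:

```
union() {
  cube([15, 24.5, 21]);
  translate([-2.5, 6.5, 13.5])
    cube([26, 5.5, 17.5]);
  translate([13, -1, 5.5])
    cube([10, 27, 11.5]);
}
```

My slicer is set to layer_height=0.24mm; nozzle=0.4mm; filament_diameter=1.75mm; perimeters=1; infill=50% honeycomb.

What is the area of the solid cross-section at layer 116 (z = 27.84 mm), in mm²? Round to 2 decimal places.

At z = 27.84 mm: the cube does not reach this height (z outside [0, 21]); the cube at (-2.5, 6.5) is present — its section is the full 26×5.5 rectangle (area 143.00 mm²); the cube at (13, -1) does not reach this height (z outside [5.5, 17]); Combining (union): only the 26×5.5 cube at (-2.5, 6.5) is present, so the union is just that shape — area = 143.00 mm². Overall, the cross-section is a single solid region. Net area = 143.00 mm².

143.00 mm²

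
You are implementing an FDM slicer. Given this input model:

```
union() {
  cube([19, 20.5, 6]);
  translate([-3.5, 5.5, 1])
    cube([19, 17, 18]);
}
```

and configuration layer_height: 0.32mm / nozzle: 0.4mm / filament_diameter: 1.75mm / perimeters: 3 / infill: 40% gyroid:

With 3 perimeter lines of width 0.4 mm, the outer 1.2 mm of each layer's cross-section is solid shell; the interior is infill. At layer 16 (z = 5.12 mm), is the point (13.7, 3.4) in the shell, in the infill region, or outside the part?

infill

At z = 5.12 mm: the 19×20.5 cube contributes its full rectangle; the cube at (-3.5, 5.5) (footprint 19×17) is included at this height; Taking the union: the regions partially overlap (shared area 232.50 mm²), so overlapping operands fuse into one piece — 1 connected region. Overall, the cross-section is a single solid region. The nearest boundary edge runs (19.00, 0.00)→(0.00, 0.00); distance from the point to it = 3.40 mm. The point is inside the cross-section and 3.40 mm from the nearest boundary — more than the 1.2 mm shell width (3 × 0.4), so it's in the infill interior.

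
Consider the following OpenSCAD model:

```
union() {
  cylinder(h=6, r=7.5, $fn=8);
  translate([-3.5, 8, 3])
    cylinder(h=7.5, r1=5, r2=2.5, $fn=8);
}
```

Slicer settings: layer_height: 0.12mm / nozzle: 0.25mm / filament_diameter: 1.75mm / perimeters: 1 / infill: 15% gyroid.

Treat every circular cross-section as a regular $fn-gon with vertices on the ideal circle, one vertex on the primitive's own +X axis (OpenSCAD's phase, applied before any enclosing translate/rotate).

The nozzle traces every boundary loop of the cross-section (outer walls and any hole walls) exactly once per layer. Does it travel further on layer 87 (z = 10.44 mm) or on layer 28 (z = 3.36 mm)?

layer 28 (z = 3.36 mm)

Layer 87 (z = 10.44): the cylinder is not intersected at this z (z outside [0, 6]); the cone at (-3.5, 8) contributes a regular 8-gon of circumradius 2.520 (interpolated between r1=5 and r2=2.5 at t=0.992) (perimeter = 2·8·2.520·sin(180°/8) = 15.43 mm); Taking the union: only the cone at (-3.5, 8) is present, so the union is just that shape — boundary = 15.43 mm. So its perimeter = 15.43 mm. Layer 28 (z = 3.36): the r=7.5 cylinder contributes a regular 8-gon of circumradius 7.5 (perimeter = 2·8·7.500·sin(180°/8) = 45.92 mm); the cone at (-3.5, 8): at t=0.048 of its height the radius interpolates to r₁+(r₂−r₁)t = 4.880, giving a regular 8-gon of that circumradius (perimeter = 2·8·4.880·sin(180°/8) = 29.88 mm); Merging all regions: the regions partially overlap (shared area 15.97 mm²), so the edge portions inside another operand are dropped and the merged outline is re-measured after clipping — boundary = 58.67 mm. So its perimeter = 58.67 mm. Layer 28 is larger (58.67 vs 15.43 mm).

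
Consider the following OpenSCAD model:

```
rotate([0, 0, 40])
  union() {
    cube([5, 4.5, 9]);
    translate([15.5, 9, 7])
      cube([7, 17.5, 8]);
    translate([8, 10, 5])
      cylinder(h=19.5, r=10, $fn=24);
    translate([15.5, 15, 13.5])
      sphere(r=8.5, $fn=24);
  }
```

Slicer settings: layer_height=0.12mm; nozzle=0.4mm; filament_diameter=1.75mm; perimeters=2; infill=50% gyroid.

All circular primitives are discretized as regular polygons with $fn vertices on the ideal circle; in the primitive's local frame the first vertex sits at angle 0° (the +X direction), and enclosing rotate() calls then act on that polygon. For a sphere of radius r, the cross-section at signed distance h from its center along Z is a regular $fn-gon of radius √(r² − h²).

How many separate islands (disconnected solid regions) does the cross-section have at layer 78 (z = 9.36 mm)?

At z = 9.36 mm: the cube does not reach this height (z outside [0, 9]); the cube at (15.5, 9) is present — its section is the full 7×17.5 rectangle; the cylinder at (8, 10): section is a regular 24-gon, circumradius r=10; the r=8.5 sphere at (15.5, 15) slices to a regular 24-gon of circumradius 7.424 (√(r²−h²) with h=4.14 from center); Merging all regions: the regions partially overlap (shared area 165.20 mm²), so overlapping operands fuse into one piece — 1 connected region; (rotated 40° about Z; rotation is an isometry so areas/perimeters/island counts are preserved). Overall, the cross-section is a single solid region. Island count = 1.

1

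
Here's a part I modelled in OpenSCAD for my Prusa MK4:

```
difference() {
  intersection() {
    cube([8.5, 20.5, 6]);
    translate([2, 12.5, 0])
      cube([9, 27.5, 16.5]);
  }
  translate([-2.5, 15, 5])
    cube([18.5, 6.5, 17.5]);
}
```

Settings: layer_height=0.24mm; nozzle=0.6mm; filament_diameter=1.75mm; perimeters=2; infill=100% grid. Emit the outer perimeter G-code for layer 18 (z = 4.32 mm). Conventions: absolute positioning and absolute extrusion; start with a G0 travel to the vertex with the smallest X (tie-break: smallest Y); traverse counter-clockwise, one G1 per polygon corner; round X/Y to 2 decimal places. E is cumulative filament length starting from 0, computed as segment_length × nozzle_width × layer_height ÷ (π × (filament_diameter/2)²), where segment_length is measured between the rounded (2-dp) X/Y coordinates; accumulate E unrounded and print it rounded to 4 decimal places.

At z = 4.32 mm: the cube is present — its section is the full 8.5×20.5 rectangle; the 9×27.5 cube at (2, 12.5) contributes its full rectangle; Keeping only the common overlap: the 9×27.5 cube at (2, 12.5) partially overlaps the 8.5×20.5 cube; clipping to the common part keeps 52.00 mm² — 1 connected region; the cube at (-2.5, 15) is not intersected at this z (z outside [5, 22.5]); Taking the first minus the rest: none of the subtracted shapes is present at this height, so that combined region is unchanged — 1 connected region. The outline is a single polygon with 4 vertices. Extrusion per mm of travel: 0.6 × 0.24 / (π × 0.875²) = 0.059868. Accumulating E over each segment gives final E = 1.7362.

G0 X2.00 Y12.50 Z4.32
G1 X8.50 Y12.50 E0.3891
G1 X8.50 Y20.50 E0.8681
G1 X2.00 Y20.50 E1.2572
G1 X2.00 Y12.50 E1.7362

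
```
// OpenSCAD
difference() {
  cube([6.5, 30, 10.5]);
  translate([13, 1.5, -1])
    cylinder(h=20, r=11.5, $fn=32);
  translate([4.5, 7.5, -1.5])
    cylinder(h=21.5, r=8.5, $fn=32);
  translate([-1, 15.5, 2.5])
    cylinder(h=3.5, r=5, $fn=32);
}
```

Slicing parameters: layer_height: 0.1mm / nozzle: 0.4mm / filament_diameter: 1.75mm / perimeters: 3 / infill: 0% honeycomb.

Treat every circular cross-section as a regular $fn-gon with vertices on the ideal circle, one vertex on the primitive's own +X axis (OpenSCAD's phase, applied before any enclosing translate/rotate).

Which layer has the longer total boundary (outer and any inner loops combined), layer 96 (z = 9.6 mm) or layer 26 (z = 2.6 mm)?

Layer 96 (z = 9.6): the 6.5×30 cube contributes its full rectangle (perimeter 73.00 mm); the cylinder at (13, 1.5): section is a regular 32-gon, circumradius r=11.5 (perimeter = 2·32·11.500·sin(180°/32) = 72.14 mm); the r=8.5 cylinder at (4.5, 7.5) contributes a regular 32-gon of circumradius 8.5 (perimeter = 2·32·8.500·sin(180°/32) = 53.32 mm); the cylinder at (-1, 15.5) is not intersected at this z (z outside [2.5, 6]); After the difference (first − rest): starting from the 6.5×30 cube, the r=11.5 cylinder at (13, 1.5) partially overlaps it — only the 40.29 mm² overlap (of its 412.81 mm²) is removed, clipping the outline; the r=8.5 cylinder at (4.5, 7.5) partially overlaps it — only the 61.41 mm² overlap (of its 225.52 mm²) is removed, clipping the outline — boundary = 44.42 mm. So its perimeter = 44.42 mm. Layer 26 (z = 2.6): the cube is present — its section is the full 6.5×30 rectangle (perimeter 73.00 mm); the r=11.5 cylinder at (13, 1.5) contributes a regular 32-gon of circumradius 11.5 (perimeter = 2·32·11.500·sin(180°/32) = 72.14 mm); the r=8.5 cylinder at (4.5, 7.5) contributes a regular 32-gon of circumradius 8.5 (perimeter = 2·32·8.500·sin(180°/32) = 53.32 mm); the r=5 cylinder at (-1, 15.5) gives a regular 32-gon of circumradius 5 (constant along its height) (perimeter = 2·32·5.000·sin(180°/32) = 31.37 mm); Taking the first minus the rest: starting from the 6.5×30 cube, the r=11.5 cylinder at (13, 1.5) partially overlaps it — only the 40.29 mm² overlap (of its 412.81 mm²) is removed, clipping the outline; the r=8.5 cylinder at (4.5, 7.5) partially overlaps it — only the 61.41 mm² overlap (of its 225.52 mm²) is removed, clipping the outline; the r=5 cylinder at (-1, 15.5) partially overlaps it — only the 14.56 mm² overlap (of its 78.04 mm²) is removed, clipping the outline — boundary = 40.89 mm. So its perimeter = 40.89 mm. Layer 96 is larger (44.42 vs 40.89 mm).

layer 96 (z = 9.6 mm)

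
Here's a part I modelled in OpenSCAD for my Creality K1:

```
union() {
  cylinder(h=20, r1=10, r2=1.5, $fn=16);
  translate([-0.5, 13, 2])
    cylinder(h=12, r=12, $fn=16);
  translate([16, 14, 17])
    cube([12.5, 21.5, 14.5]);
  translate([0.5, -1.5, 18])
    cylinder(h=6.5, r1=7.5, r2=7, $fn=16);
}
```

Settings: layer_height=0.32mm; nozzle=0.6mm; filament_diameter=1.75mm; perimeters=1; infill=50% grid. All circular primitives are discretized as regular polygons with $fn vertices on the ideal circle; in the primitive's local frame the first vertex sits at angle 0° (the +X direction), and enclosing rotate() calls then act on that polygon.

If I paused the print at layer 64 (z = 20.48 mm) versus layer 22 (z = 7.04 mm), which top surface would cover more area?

layer 22 (z = 7.04 mm)

Layer 64 (z = 20.48): the cone does not reach this height (z outside [0, 20]); the cylinder at (-0.5, 13) is absent (z outside [2, 14]); the cube at (16, 14) (footprint 12.5×21.5) is included at this height (area 268.75 mm²); the cone at (0.5, -1.5) contributes a regular 16-gon of circumradius 7.309 (interpolated between r1=7.5 and r2=7 at t=0.382) (area = (16/2)·7.309²·sin(360°/16) = 163.56 mm²); Combining (union): the 2 present regions are separate (no shared area or edge), so areas and boundary lengths simply add and each stays a separate island — area = 432.31 mm². So its area = 432.31 mm². Layer 22 (z = 7.04): the cone (r1=10→r2=1.5) has section circumradius 7.008 here — a regular 16-gon (area = (16/2)·7.008²·sin(360°/16) = 150.35 mm²); the r=12 cylinder at (-0.5, 13) contributes a regular 16-gon of circumradius 12 (area = (16/2)·12.000²·sin(360°/16) = 440.85 mm²); the cube at (16, 14) does not reach this height (z outside [17, 31.5]); the cone at (0.5, -1.5) does not reach this height (z outside [18, 24.5]); Merging all regions: the regions partially overlap — summed areas 591.21 mm² minus the doubly-counted overlap 50.79 mm² gives 540.41 mm² — area = 540.41 mm². So its area = 540.41 mm². Layer 22 is larger (540.41 vs 432.31 mm²).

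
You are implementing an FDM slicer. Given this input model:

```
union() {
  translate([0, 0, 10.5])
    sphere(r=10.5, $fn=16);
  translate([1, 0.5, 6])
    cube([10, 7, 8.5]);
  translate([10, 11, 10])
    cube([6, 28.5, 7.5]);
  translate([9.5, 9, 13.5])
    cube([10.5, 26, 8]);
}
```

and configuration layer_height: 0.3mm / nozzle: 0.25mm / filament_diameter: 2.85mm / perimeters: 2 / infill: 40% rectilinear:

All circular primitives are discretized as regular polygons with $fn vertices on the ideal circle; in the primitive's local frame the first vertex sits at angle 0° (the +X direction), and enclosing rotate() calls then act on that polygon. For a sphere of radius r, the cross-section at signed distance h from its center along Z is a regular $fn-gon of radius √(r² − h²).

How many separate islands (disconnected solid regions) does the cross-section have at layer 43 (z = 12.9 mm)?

2

At z = 12.9 mm: the r=10.5 sphere slices to a regular 16-gon of circumradius 10.222 (√(r²−h²) with h=2.4 from center); the 10×7 cube at (1, 0.5) contributes its full rectangle; the cube at (10, 11) (footprint 6×28.5) is included at this height; the cube at (9.5, 9) is not intersected at this z (z outside [13.5, 21.5]); Combining (union): the regions partially overlap (shared area 55.93 mm²), so overlapping operands fuse into one piece — 2 connected regions. Overall, the cross-section has 2 separate islands. Island count = 2.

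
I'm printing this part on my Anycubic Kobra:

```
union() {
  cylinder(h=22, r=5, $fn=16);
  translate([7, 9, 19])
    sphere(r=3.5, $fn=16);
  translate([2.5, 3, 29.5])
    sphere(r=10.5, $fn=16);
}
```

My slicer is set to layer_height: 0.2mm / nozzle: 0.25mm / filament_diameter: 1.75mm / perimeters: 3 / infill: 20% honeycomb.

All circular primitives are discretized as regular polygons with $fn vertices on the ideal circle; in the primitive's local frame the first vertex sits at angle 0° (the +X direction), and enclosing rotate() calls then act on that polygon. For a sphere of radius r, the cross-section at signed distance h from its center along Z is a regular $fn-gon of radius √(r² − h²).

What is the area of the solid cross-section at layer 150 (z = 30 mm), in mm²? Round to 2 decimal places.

336.76 mm²

At z = 30 mm: the cylinder is not intersected at this z (z outside [0, 22]); the sphere at (7, 9) does not reach this height (|z−center|=11.000 > r=3.5); the r=10.5 sphere at (2.5, 3) contributes a regular 16-gon of circumradius √(10.5²−0.5²) = 10.488 (area = (16/2)·10.488²·sin(360°/16) = 336.76 mm²); Merging all regions: only the r=10.5 sphere at (2.5, 3) is present, so the union is just that shape — area = 336.76 mm². Overall, the cross-section is a single solid region. Net area = 336.76 mm².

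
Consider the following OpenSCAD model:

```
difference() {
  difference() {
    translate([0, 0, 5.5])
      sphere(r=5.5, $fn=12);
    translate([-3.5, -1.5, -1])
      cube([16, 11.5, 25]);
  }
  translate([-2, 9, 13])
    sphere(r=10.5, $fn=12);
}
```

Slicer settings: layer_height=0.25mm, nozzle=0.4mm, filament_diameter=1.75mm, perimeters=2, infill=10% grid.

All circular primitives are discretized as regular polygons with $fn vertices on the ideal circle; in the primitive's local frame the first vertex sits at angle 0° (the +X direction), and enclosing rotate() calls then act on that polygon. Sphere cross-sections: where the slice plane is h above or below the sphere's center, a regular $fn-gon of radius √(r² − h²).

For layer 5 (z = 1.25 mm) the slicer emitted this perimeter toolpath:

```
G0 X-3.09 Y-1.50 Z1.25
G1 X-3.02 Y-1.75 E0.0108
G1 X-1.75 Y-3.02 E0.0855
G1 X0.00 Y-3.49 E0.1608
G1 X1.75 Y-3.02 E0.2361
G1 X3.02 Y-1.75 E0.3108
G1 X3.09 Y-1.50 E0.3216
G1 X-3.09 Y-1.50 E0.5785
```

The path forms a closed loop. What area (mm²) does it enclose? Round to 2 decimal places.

8.41 mm²

Apply the shoelace formula to the sequence of (X, Y) vertices; enclosed area = 8.41 mm².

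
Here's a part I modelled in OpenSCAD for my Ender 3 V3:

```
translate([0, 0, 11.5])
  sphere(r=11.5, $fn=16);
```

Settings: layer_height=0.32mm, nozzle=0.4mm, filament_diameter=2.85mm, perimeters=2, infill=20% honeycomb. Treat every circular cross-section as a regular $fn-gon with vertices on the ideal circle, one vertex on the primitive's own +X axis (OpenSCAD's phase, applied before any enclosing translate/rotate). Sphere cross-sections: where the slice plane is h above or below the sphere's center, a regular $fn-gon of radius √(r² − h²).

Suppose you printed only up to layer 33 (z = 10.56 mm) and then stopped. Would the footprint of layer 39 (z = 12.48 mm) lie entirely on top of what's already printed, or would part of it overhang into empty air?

Compare the two slices. At z = 10.56: the r=11.5 sphere contributes a regular 16-gon of circumradius √(11.5²−0.94²) = 11.462 (area = (16/2)·11.462²·sin(360°/16) = 402.17 mm²). At z = 12.48: the r=11.5 sphere slices to a regular 16-gon of circumradius 11.458 (√(r²−h²) with h=0.98 from center) (area = (16/2)·11.458²·sin(360°/16) = 401.94 mm²). Checking containment: the cross-section at z = 12.48 is a subset of the cross-section at z = 10.56.

entirely on top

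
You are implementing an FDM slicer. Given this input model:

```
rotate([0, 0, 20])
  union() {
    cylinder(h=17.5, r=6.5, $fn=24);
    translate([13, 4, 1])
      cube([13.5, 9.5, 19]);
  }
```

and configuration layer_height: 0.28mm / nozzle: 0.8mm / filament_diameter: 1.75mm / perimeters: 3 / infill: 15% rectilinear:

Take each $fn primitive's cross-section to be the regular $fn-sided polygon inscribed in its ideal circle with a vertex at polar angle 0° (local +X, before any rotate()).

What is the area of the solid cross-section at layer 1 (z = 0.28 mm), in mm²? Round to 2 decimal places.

At z = 0.28 mm: the r=6.5 cylinder contributes a regular 24-gon of circumradius 6.5 (area = (24/2)·6.500²·sin(360°/24) = 131.22 mm²); the cube at (13, 4) does not reach this height (z outside [1, 20]); Combining (union): only the r=6.5 cylinder is present, so the union is just that shape — area = 131.22 mm²; (rotated 20° about Z; rotation is an isometry so areas/perimeters/island counts are preserved). Overall, the cross-section is a single solid region. Net area = 131.22 mm².

131.22 mm²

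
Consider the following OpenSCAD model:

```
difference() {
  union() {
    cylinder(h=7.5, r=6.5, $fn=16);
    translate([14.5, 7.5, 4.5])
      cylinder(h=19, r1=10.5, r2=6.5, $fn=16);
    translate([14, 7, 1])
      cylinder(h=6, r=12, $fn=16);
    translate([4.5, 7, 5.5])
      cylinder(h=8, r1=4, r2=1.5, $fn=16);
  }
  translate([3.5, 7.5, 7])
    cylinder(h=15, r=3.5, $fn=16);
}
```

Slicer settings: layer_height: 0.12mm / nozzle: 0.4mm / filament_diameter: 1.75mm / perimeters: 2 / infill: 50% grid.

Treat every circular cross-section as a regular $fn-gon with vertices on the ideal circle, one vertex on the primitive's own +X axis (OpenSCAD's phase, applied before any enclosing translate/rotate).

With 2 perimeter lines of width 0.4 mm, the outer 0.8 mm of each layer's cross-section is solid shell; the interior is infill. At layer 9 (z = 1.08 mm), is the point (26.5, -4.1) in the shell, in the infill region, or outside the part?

At z = 1.08 mm: the cylinder: section is a regular 16-gon, circumradius r=6.5; the cone at (14.5, 7.5) is not intersected at this z (z outside [4.5, 23.5]); the r=12 cylinder at (14, 7) gives a regular 16-gon of circumradius 12 (constant along its height); the cone at (4.5, 7) is absent (z outside [5.5, 13.5]); Combining (union): the regions partially overlap (shared area 15.71 mm²), so overlapping operands fuse into one piece — 1 connected region; the cylinder at (3.5, 7.5) is not intersected at this z (z outside [7, 22]); Taking the first minus the rest: none of the subtracted shapes is present at this height, so the result so far is unchanged — 1 connected region. Overall, the cross-section is a single solid region. The nearest boundary edge runs (25.09, 2.41)→(22.49, -1.49); distance from the point to it = 4.79 mm. The point is not inside any of the regions above, so it lies outside the cross-section (4.79 mm from the nearest boundary).

outside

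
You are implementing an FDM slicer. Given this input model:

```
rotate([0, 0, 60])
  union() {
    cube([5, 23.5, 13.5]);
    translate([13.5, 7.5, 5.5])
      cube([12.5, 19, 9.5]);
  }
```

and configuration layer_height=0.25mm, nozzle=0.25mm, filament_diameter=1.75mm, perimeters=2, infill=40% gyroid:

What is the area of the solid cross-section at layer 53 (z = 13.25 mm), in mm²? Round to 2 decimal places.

355.00 mm²

At z = 13.25 mm: the 5×23.5 cube contributes its full rectangle (area 117.50 mm²); the 12.5×19 cube at (13.5, 7.5) contributes its full rectangle (area 237.50 mm²); Merging all regions: the 2 present regions are separate (no shared area or edge), so areas and boundary lengths simply add and each stays a separate island — area = 355.00 mm²; (whole slice rotated 60° about Z — lengths, areas and connectivity unchanged). Overall, the cross-section has 2 separate islands. Net area = 355.00 mm².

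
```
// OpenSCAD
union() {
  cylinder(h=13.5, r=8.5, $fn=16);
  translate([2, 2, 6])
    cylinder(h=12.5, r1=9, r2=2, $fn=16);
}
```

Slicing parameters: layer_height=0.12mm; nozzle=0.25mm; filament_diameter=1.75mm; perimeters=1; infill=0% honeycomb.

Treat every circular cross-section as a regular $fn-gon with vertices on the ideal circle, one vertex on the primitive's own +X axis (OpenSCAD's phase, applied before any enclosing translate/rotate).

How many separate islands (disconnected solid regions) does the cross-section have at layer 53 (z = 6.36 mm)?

1

At z = 6.36 mm: the cylinder: section is a regular 16-gon, circumradius r=8.5; the cone at (2, 2) (r1=9→r2=2) has section circumradius 8.798 here — a regular 16-gon; Merging all regions: the regions partially overlap (shared area 180.74 mm²), so overlapping operands fuse into one piece — 1 connected region. Overall, the cross-section is a single solid region. Island count = 1.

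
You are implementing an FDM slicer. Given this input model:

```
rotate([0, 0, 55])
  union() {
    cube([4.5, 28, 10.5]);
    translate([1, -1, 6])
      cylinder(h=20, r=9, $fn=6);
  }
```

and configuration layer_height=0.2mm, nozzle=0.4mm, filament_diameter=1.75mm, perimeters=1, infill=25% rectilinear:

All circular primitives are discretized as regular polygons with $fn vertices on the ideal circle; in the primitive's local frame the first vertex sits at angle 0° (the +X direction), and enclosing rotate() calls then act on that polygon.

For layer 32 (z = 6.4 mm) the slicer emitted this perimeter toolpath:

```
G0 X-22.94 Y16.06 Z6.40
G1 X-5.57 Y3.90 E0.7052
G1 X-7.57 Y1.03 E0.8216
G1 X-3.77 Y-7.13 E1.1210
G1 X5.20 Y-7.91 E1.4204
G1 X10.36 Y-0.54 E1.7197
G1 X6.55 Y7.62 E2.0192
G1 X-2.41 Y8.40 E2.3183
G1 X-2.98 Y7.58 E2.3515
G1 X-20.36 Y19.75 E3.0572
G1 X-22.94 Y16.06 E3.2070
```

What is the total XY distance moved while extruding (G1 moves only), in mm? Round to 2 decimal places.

Sum the Euclidean lengths of each G1 segment: total = 96.42 mm.

96.42 mm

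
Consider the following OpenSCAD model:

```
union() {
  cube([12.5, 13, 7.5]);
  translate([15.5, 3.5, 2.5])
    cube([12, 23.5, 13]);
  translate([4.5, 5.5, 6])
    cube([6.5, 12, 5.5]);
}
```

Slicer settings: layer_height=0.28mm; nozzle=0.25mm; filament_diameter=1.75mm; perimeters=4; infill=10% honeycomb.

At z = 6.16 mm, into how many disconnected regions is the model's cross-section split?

2

At z = 6.16 mm: the cube (footprint 12.5×13) is included at this height; the cube at (15.5, 3.5) is present — its section is the full 12×23.5 rectangle; the cube at (4.5, 5.5) is present — its section is the full 6.5×12 rectangle; Merging all regions: the regions partially overlap (shared area 48.75 mm²), so overlapping operands fuse into one piece — 2 connected regions. The result has 2 disconnected regions.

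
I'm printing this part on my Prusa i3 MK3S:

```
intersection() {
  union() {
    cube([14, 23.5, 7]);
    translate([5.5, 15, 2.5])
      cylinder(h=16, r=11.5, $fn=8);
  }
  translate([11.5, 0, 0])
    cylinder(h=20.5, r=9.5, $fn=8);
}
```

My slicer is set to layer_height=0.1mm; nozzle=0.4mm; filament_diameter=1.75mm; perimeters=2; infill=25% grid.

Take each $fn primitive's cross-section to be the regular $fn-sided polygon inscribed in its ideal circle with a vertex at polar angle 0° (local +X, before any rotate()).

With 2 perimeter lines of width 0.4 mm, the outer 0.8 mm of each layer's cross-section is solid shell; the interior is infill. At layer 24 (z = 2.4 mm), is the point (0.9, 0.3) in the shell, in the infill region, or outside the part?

At z = 2.4 mm: the 14×23.5 cube contributes its full rectangle; the cylinder at (5.5, 15) is not intersected at this z (z outside [2.5, 18.5]); Merging all regions: only the 14×23.5 cube is present, so the union is just that shape — 1 connected region; the r=9.5 cylinder at (11.5, 0) contributes a regular 8-gon of circumradius 9.5; After intersecting: the r=9.5 cylinder at (11.5, 0) partially overlaps the result so far; clipping to the common part keeps 86.27 mm² — 1 connected region. Overall, the cross-section is a single solid region. The nearest boundary edge runs (2.00, 0.00)→(4.78, 6.72); distance from the point to it = 1.14 mm. The point is not inside any of the regions above, so it lies outside the cross-section (1.14 mm from the nearest boundary).

outside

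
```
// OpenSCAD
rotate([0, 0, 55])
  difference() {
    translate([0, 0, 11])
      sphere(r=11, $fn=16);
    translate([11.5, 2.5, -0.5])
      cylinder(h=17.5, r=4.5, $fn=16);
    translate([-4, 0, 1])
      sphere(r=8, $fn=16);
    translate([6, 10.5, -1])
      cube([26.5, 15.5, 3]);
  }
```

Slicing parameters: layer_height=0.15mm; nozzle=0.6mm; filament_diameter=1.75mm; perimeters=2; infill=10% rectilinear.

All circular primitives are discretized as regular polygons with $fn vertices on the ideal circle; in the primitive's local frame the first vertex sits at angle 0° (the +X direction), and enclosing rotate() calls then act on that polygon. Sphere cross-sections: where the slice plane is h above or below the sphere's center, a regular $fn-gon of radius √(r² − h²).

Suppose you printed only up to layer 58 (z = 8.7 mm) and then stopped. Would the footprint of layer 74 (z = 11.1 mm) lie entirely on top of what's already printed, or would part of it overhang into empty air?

part overhangs

Compare the two slices. At z = 8.7: the sphere: section is a regular 16-gon, circumradius = √(r²−h²) = √(11²−2.3²) = 10.757 (area = (16/2)·10.757²·sin(360°/16) = 354.24 mm²); the r=4.5 cylinder at (11.5, 2.5) contributes a regular 16-gon of circumradius 4.5 (area = (16/2)·4.500²·sin(360°/16) = 61.99 mm²); the r=8 sphere at (-4, 0) slices to a regular 16-gon of circumradius 2.170 (√(r²−h²) with h=7.7 from center) (area = (16/2)·2.170²·sin(360°/16) = 14.42 mm²); the cube at (6, 10.5) is not intersected at this z (z outside [-1, 2]); Taking the first minus the rest: starting from the r=11 sphere (354.24 mm²), the r=4.5 cylinder at (11.5, 2.5) partially overlaps it — only the 18.62 mm² overlap (of its 61.99 mm²) is removed, clipping the outline; the r=8 sphere at (-4, 0) lies wholly inside it (removes its full 14.42 mm² and its 13.55 mm outline becomes a hole wall) — area = 321.20 mm²; (whole slice rotated 55° about Z — lengths, areas and connectivity unchanged). At z = 11.1: the sphere: section is a regular 16-gon, circumradius = √(r²−h²) = √(11²−0.1²) = 11.000 (area = (16/2)·11.000²·sin(360°/16) = 370.41 mm²); the r=4.5 cylinder at (11.5, 2.5) contributes a regular 16-gon of circumradius 4.5 (area = (16/2)·4.500²·sin(360°/16) = 61.99 mm²); the sphere at (-4, 0) is not intersected at this z (|z−center|=10.100 > r=8); the cube at (6, 10.5) is absent (z outside [-1, 2]); After the difference (first − rest): starting from the r=11 sphere (370.41 mm²), the r=4.5 cylinder at (11.5, 2.5) partially overlaps it — only the 20.60 mm² overlap (of its 61.99 mm²) is removed, clipping the outline — area = 349.81 mm²; (rotated 55° about Z; rotation is an isometry so areas/perimeters/island counts are preserved). Checking containment: at z = 11.1 the cross-section extends beyond the z = 8.7 cross-section by about 28.61 mm².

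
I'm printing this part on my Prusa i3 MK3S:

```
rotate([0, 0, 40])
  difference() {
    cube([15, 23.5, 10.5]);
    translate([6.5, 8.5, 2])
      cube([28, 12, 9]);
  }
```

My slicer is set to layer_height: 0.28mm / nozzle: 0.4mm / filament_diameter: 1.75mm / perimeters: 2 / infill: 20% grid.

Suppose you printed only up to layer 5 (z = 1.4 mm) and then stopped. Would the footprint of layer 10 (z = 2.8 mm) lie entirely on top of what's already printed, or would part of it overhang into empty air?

Compare the two slices. At z = 1.4: the 15×23.5 cube contributes its full rectangle (area 352.50 mm²); the cube at (6.5, 8.5) is not intersected at this z (z outside [2, 11]); After the difference (first − rest): none of the subtracted shapes is present at this height, so the 15×23.5 cube is unchanged — area = 352.50 mm²; (whole slice rotated 40° about Z — lengths, areas and connectivity unchanged). At z = 2.8: the 15×23.5 cube contributes its full rectangle (area 352.50 mm²); the cube at (6.5, 8.5) is present — its section is the full 28×12 rectangle (area 336.00 mm²); After the difference (first − rest): starting from the 15×23.5 cube (352.50 mm²), the 28×12 cube at (6.5, 8.5) partially overlaps it — only the 102.00 mm² overlap (of its 336.00 mm²) is removed, clipping the outline — area = 250.50 mm²; (rotated 40° about Z; rotation is an isometry so areas/perimeters/island counts are preserved). Checking containment: the cross-section at z = 2.8 is a subset of the cross-section at z = 1.4.

entirely on top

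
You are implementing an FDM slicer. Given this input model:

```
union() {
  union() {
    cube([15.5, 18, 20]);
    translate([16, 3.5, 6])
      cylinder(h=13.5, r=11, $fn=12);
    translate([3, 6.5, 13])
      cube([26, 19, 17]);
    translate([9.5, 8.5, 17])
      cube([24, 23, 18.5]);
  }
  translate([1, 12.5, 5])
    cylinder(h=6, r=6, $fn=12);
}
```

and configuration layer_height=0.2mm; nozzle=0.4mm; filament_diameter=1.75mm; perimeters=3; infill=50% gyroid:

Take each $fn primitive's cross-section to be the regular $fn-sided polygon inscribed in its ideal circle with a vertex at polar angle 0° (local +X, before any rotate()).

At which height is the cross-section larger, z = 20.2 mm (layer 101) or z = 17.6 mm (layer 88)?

Layer 101 (z = 20.2): the cube does not reach this height (z outside [0, 20]); the cylinder at (16, 3.5) is not intersected at this z (z outside [6, 19.5]); the 26×19 cube at (3, 6.5) contributes its full rectangle (area 494.00 mm²); the 24×23 cube at (9.5, 8.5) contributes its full rectangle (area 552.00 mm²); Combining (union): the regions partially overlap — summed areas 1046.00 mm² minus the doubly-counted overlap 331.50 mm² gives 714.50 mm² — area = 714.50 mm²; the cylinder at (1, 12.5) is not intersected at this z (z outside [5, 11]); Taking the union: only that combined region is present, so the union is just that shape — area = 714.50 mm². So its area = 714.50 mm². Layer 88 (z = 17.6): the cube (footprint 15.5×18) is included at this height (area 279.00 mm²); the r=11 cylinder at (16, 3.5) contributes a regular 12-gon of circumradius 11 (area = (12/2)·11.000²·sin(360°/12) = 363.00 mm²); the 26×19 cube at (3, 6.5) contributes its full rectangle (area 494.00 mm²); the 24×23 cube at (9.5, 8.5) contributes its full rectangle (area 552.00 mm²); Taking the union: the regions partially overlap — summed areas 1688.00 mm² minus the doubly-counted overlap 658.56 mm² gives 1029.44 mm² — area = 1029.44 mm²; the cylinder at (1, 12.5) does not reach this height (z outside [5, 11]); Combining (union): only that combined region is present, so the union is just that shape — area = 1029.44 mm². So its area = 1029.44 mm². Layer 88 is larger (1029.44 vs 714.50 mm²).

layer 88 (z = 17.6 mm)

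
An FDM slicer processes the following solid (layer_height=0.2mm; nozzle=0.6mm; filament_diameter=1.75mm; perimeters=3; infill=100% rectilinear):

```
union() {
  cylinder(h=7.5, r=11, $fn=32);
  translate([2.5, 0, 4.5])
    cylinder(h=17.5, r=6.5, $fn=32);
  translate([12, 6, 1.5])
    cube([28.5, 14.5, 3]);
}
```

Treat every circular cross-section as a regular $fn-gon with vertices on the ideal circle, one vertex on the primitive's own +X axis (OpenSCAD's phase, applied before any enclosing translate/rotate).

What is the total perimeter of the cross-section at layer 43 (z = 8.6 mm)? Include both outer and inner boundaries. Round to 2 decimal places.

40.78 mm

At z = 8.6 mm: the cylinder is not intersected at this z (z outside [0, 7.5]); the r=6.5 cylinder at (2.5, 0) gives a regular 32-gon of circumradius 6.5 (constant along its height) (perimeter = 2·32·6.500·sin(180°/32) = 40.78 mm); the cube at (12, 6) does not reach this height (z outside [1.5, 4.5]); Combining (union): only the r=6.5 cylinder at (2.5, 0) is present, so the union is just that shape — boundary = 40.78 mm. Overall, the cross-section is a single solid region. Total boundary length (outer) = 40.78 mm.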